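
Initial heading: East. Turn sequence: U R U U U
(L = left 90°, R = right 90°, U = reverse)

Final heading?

Answer: Final heading: South

Derivation:
Start: East
  U (U-turn (180°)) -> West
  R (right (90° clockwise)) -> North
  U (U-turn (180°)) -> South
  U (U-turn (180°)) -> North
  U (U-turn (180°)) -> South
Final: South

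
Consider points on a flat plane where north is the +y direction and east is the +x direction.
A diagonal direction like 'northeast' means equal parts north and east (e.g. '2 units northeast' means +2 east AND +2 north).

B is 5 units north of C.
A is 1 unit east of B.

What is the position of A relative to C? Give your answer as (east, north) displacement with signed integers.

Place C at the origin (east=0, north=0).
  B is 5 units north of C: delta (east=+0, north=+5); B at (east=0, north=5).
  A is 1 unit east of B: delta (east=+1, north=+0); A at (east=1, north=5).
Therefore A relative to C: (east=1, north=5).

Answer: A is at (east=1, north=5) relative to C.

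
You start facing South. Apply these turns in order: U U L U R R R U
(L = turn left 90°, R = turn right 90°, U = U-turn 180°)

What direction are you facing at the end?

Answer: Final heading: North

Derivation:
Start: South
  U (U-turn (180°)) -> North
  U (U-turn (180°)) -> South
  L (left (90° counter-clockwise)) -> East
  U (U-turn (180°)) -> West
  R (right (90° clockwise)) -> North
  R (right (90° clockwise)) -> East
  R (right (90° clockwise)) -> South
  U (U-turn (180°)) -> North
Final: North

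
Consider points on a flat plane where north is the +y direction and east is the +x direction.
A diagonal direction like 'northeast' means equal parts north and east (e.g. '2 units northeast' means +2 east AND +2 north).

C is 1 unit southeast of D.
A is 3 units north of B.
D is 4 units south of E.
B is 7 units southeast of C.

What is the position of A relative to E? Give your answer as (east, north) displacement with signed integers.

Place E at the origin (east=0, north=0).
  D is 4 units south of E: delta (east=+0, north=-4); D at (east=0, north=-4).
  C is 1 unit southeast of D: delta (east=+1, north=-1); C at (east=1, north=-5).
  B is 7 units southeast of C: delta (east=+7, north=-7); B at (east=8, north=-12).
  A is 3 units north of B: delta (east=+0, north=+3); A at (east=8, north=-9).
Therefore A relative to E: (east=8, north=-9).

Answer: A is at (east=8, north=-9) relative to E.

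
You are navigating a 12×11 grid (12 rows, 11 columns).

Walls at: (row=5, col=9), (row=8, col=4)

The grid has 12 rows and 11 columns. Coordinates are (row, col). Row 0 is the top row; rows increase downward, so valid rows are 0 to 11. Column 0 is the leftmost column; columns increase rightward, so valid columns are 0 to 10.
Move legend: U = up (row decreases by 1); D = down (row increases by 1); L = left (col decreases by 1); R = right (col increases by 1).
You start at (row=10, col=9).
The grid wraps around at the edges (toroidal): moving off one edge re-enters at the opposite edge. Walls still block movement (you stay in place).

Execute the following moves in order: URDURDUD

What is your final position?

Answer: Final position: (row=10, col=0)

Derivation:
Start: (row=10, col=9)
  U (up): (row=10, col=9) -> (row=9, col=9)
  R (right): (row=9, col=9) -> (row=9, col=10)
  D (down): (row=9, col=10) -> (row=10, col=10)
  U (up): (row=10, col=10) -> (row=9, col=10)
  R (right): (row=9, col=10) -> (row=9, col=0)
  D (down): (row=9, col=0) -> (row=10, col=0)
  U (up): (row=10, col=0) -> (row=9, col=0)
  D (down): (row=9, col=0) -> (row=10, col=0)
Final: (row=10, col=0)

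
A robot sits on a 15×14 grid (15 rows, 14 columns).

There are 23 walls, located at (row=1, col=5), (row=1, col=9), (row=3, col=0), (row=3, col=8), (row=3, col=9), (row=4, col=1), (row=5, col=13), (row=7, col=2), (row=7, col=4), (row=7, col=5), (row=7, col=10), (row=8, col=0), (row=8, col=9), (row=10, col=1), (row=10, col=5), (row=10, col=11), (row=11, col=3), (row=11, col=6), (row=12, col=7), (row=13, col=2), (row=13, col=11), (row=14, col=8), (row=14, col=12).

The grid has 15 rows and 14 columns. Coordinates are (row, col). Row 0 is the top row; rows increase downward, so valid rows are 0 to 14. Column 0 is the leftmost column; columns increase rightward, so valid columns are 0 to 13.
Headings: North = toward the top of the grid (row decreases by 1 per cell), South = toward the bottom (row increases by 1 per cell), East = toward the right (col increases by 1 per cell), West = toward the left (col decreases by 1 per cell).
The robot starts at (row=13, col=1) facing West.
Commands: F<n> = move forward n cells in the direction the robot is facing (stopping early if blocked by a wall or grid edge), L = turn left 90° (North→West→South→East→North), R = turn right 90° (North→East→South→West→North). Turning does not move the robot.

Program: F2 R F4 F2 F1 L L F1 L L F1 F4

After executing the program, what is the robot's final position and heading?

Start: (row=13, col=1), facing West
  F2: move forward 1/2 (blocked), now at (row=13, col=0)
  R: turn right, now facing North
  F4: move forward 4, now at (row=9, col=0)
  F2: move forward 0/2 (blocked), now at (row=9, col=0)
  F1: move forward 0/1 (blocked), now at (row=9, col=0)
  L: turn left, now facing West
  L: turn left, now facing South
  F1: move forward 1, now at (row=10, col=0)
  L: turn left, now facing East
  L: turn left, now facing North
  F1: move forward 1, now at (row=9, col=0)
  F4: move forward 0/4 (blocked), now at (row=9, col=0)
Final: (row=9, col=0), facing North

Answer: Final position: (row=9, col=0), facing North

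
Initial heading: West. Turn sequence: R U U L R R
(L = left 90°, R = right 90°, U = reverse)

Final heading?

Start: West
  R (right (90° clockwise)) -> North
  U (U-turn (180°)) -> South
  U (U-turn (180°)) -> North
  L (left (90° counter-clockwise)) -> West
  R (right (90° clockwise)) -> North
  R (right (90° clockwise)) -> East
Final: East

Answer: Final heading: East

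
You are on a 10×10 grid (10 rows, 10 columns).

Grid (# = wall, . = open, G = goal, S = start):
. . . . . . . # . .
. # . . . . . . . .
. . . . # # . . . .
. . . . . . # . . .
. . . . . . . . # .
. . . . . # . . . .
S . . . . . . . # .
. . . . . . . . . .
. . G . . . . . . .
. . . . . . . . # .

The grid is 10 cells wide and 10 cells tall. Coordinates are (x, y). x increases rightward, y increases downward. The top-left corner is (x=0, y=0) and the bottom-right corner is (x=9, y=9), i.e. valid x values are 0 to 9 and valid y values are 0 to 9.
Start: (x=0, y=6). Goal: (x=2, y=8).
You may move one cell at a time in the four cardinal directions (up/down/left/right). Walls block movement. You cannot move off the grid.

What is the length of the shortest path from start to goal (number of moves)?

Answer: Shortest path length: 4

Derivation:
BFS from (x=0, y=6) until reaching (x=2, y=8):
  Distance 0: (x=0, y=6)
  Distance 1: (x=0, y=5), (x=1, y=6), (x=0, y=7)
  Distance 2: (x=0, y=4), (x=1, y=5), (x=2, y=6), (x=1, y=7), (x=0, y=8)
  Distance 3: (x=0, y=3), (x=1, y=4), (x=2, y=5), (x=3, y=6), (x=2, y=7), (x=1, y=8), (x=0, y=9)
  Distance 4: (x=0, y=2), (x=1, y=3), (x=2, y=4), (x=3, y=5), (x=4, y=6), (x=3, y=7), (x=2, y=8), (x=1, y=9)  <- goal reached here
One shortest path (4 moves): (x=0, y=6) -> (x=1, y=6) -> (x=2, y=6) -> (x=2, y=7) -> (x=2, y=8)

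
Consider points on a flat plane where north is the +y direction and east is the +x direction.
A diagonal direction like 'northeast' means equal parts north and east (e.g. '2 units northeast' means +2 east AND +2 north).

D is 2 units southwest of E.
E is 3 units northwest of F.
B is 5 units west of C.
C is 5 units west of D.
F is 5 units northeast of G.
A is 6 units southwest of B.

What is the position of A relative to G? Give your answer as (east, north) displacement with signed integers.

Answer: A is at (east=-16, north=0) relative to G.

Derivation:
Place G at the origin (east=0, north=0).
  F is 5 units northeast of G: delta (east=+5, north=+5); F at (east=5, north=5).
  E is 3 units northwest of F: delta (east=-3, north=+3); E at (east=2, north=8).
  D is 2 units southwest of E: delta (east=-2, north=-2); D at (east=0, north=6).
  C is 5 units west of D: delta (east=-5, north=+0); C at (east=-5, north=6).
  B is 5 units west of C: delta (east=-5, north=+0); B at (east=-10, north=6).
  A is 6 units southwest of B: delta (east=-6, north=-6); A at (east=-16, north=0).
Therefore A relative to G: (east=-16, north=0).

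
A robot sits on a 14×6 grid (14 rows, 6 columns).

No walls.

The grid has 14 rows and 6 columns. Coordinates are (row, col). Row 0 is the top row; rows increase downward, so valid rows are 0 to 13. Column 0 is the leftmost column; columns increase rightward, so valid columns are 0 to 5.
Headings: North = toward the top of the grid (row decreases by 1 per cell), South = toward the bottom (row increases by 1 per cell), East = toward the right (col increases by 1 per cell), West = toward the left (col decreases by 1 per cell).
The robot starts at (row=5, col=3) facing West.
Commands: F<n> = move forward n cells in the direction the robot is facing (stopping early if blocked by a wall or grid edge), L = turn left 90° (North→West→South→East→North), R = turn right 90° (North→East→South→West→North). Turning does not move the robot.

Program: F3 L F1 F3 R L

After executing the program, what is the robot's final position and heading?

Answer: Final position: (row=9, col=0), facing South

Derivation:
Start: (row=5, col=3), facing West
  F3: move forward 3, now at (row=5, col=0)
  L: turn left, now facing South
  F1: move forward 1, now at (row=6, col=0)
  F3: move forward 3, now at (row=9, col=0)
  R: turn right, now facing West
  L: turn left, now facing South
Final: (row=9, col=0), facing South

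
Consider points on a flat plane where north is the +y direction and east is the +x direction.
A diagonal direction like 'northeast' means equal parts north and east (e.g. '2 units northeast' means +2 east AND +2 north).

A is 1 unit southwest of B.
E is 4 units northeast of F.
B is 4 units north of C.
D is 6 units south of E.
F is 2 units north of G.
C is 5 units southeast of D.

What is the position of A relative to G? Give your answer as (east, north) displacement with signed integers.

Answer: A is at (east=8, north=-2) relative to G.

Derivation:
Place G at the origin (east=0, north=0).
  F is 2 units north of G: delta (east=+0, north=+2); F at (east=0, north=2).
  E is 4 units northeast of F: delta (east=+4, north=+4); E at (east=4, north=6).
  D is 6 units south of E: delta (east=+0, north=-6); D at (east=4, north=0).
  C is 5 units southeast of D: delta (east=+5, north=-5); C at (east=9, north=-5).
  B is 4 units north of C: delta (east=+0, north=+4); B at (east=9, north=-1).
  A is 1 unit southwest of B: delta (east=-1, north=-1); A at (east=8, north=-2).
Therefore A relative to G: (east=8, north=-2).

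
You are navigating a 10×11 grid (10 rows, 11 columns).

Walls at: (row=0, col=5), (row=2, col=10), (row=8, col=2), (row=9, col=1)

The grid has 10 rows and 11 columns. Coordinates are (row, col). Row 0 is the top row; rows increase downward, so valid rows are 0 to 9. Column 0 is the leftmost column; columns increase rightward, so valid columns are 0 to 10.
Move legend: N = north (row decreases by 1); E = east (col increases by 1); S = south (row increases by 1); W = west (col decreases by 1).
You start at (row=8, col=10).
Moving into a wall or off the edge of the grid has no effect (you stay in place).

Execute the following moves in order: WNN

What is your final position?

Start: (row=8, col=10)
  W (west): (row=8, col=10) -> (row=8, col=9)
  N (north): (row=8, col=9) -> (row=7, col=9)
  N (north): (row=7, col=9) -> (row=6, col=9)
Final: (row=6, col=9)

Answer: Final position: (row=6, col=9)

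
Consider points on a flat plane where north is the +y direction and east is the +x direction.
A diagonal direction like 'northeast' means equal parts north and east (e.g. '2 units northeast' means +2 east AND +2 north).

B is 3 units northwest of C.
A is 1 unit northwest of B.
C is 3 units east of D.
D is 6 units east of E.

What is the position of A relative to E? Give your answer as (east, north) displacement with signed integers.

Answer: A is at (east=5, north=4) relative to E.

Derivation:
Place E at the origin (east=0, north=0).
  D is 6 units east of E: delta (east=+6, north=+0); D at (east=6, north=0).
  C is 3 units east of D: delta (east=+3, north=+0); C at (east=9, north=0).
  B is 3 units northwest of C: delta (east=-3, north=+3); B at (east=6, north=3).
  A is 1 unit northwest of B: delta (east=-1, north=+1); A at (east=5, north=4).
Therefore A relative to E: (east=5, north=4).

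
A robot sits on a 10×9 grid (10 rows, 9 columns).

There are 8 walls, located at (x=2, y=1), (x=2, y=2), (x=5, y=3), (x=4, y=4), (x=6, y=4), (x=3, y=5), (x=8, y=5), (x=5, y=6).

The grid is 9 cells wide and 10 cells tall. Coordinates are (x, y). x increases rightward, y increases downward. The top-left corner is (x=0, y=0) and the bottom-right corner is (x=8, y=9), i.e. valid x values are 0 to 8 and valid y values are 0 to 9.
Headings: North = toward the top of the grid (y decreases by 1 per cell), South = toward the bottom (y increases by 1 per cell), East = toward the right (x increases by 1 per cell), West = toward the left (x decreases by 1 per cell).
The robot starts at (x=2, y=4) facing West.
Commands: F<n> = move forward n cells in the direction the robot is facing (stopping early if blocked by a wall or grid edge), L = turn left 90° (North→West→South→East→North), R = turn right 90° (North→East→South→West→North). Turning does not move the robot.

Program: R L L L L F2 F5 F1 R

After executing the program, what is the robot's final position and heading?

Answer: Final position: (x=2, y=3), facing East

Derivation:
Start: (x=2, y=4), facing West
  R: turn right, now facing North
  L: turn left, now facing West
  L: turn left, now facing South
  L: turn left, now facing East
  L: turn left, now facing North
  F2: move forward 1/2 (blocked), now at (x=2, y=3)
  F5: move forward 0/5 (blocked), now at (x=2, y=3)
  F1: move forward 0/1 (blocked), now at (x=2, y=3)
  R: turn right, now facing East
Final: (x=2, y=3), facing East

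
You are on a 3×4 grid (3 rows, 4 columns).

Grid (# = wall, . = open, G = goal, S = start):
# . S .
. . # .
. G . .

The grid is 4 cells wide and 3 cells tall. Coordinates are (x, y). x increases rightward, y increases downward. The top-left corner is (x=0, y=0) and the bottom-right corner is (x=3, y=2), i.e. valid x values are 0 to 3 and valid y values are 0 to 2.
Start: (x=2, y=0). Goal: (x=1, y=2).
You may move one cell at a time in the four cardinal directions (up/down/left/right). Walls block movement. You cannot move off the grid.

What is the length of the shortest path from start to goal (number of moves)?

BFS from (x=2, y=0) until reaching (x=1, y=2):
  Distance 0: (x=2, y=0)
  Distance 1: (x=1, y=0), (x=3, y=0)
  Distance 2: (x=1, y=1), (x=3, y=1)
  Distance 3: (x=0, y=1), (x=1, y=2), (x=3, y=2)  <- goal reached here
One shortest path (3 moves): (x=2, y=0) -> (x=1, y=0) -> (x=1, y=1) -> (x=1, y=2)

Answer: Shortest path length: 3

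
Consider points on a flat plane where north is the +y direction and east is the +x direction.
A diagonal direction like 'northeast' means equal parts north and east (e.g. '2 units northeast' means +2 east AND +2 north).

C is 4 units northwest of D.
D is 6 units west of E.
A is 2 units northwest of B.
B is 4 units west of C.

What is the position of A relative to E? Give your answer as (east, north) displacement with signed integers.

Place E at the origin (east=0, north=0).
  D is 6 units west of E: delta (east=-6, north=+0); D at (east=-6, north=0).
  C is 4 units northwest of D: delta (east=-4, north=+4); C at (east=-10, north=4).
  B is 4 units west of C: delta (east=-4, north=+0); B at (east=-14, north=4).
  A is 2 units northwest of B: delta (east=-2, north=+2); A at (east=-16, north=6).
Therefore A relative to E: (east=-16, north=6).

Answer: A is at (east=-16, north=6) relative to E.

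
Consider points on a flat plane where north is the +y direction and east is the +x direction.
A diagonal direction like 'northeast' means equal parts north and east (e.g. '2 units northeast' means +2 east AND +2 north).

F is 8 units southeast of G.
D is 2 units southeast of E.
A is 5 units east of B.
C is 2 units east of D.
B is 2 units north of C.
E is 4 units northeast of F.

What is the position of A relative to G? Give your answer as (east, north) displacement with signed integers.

Place G at the origin (east=0, north=0).
  F is 8 units southeast of G: delta (east=+8, north=-8); F at (east=8, north=-8).
  E is 4 units northeast of F: delta (east=+4, north=+4); E at (east=12, north=-4).
  D is 2 units southeast of E: delta (east=+2, north=-2); D at (east=14, north=-6).
  C is 2 units east of D: delta (east=+2, north=+0); C at (east=16, north=-6).
  B is 2 units north of C: delta (east=+0, north=+2); B at (east=16, north=-4).
  A is 5 units east of B: delta (east=+5, north=+0); A at (east=21, north=-4).
Therefore A relative to G: (east=21, north=-4).

Answer: A is at (east=21, north=-4) relative to G.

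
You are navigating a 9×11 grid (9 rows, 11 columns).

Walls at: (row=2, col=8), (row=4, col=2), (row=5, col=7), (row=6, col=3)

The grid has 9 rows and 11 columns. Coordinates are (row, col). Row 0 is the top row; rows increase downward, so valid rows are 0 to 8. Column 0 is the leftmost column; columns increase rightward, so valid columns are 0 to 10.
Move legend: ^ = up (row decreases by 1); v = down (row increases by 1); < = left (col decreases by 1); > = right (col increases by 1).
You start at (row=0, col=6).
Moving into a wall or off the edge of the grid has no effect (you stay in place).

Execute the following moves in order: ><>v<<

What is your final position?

Start: (row=0, col=6)
  > (right): (row=0, col=6) -> (row=0, col=7)
  < (left): (row=0, col=7) -> (row=0, col=6)
  > (right): (row=0, col=6) -> (row=0, col=7)
  v (down): (row=0, col=7) -> (row=1, col=7)
  < (left): (row=1, col=7) -> (row=1, col=6)
  < (left): (row=1, col=6) -> (row=1, col=5)
Final: (row=1, col=5)

Answer: Final position: (row=1, col=5)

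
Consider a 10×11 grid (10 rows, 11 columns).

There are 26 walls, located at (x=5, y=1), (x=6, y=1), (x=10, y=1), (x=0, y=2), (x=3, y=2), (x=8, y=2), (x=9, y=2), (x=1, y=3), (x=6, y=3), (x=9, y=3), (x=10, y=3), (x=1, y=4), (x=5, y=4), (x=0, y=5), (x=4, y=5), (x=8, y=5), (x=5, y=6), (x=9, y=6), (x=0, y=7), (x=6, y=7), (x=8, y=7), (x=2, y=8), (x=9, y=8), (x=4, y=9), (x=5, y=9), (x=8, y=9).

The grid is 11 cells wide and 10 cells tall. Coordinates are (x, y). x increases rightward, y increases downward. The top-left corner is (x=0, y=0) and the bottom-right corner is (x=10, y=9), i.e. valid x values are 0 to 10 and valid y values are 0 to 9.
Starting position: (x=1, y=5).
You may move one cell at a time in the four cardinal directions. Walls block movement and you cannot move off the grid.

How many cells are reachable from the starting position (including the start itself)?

BFS flood-fill from (x=1, y=5):
  Distance 0: (x=1, y=5)
  Distance 1: (x=2, y=5), (x=1, y=6)
  Distance 2: (x=2, y=4), (x=3, y=5), (x=0, y=6), (x=2, y=6), (x=1, y=7)
  Distance 3: (x=2, y=3), (x=3, y=4), (x=3, y=6), (x=2, y=7), (x=1, y=8)
  Distance 4: (x=2, y=2), (x=3, y=3), (x=4, y=4), (x=4, y=6), (x=3, y=7), (x=0, y=8), (x=1, y=9)
  Distance 5: (x=2, y=1), (x=1, y=2), (x=4, y=3), (x=4, y=7), (x=3, y=8), (x=0, y=9), (x=2, y=9)
  Distance 6: (x=2, y=0), (x=1, y=1), (x=3, y=1), (x=4, y=2), (x=5, y=3), (x=5, y=7), (x=4, y=8), (x=3, y=9)
  Distance 7: (x=1, y=0), (x=3, y=0), (x=0, y=1), (x=4, y=1), (x=5, y=2), (x=5, y=8)
  Distance 8: (x=0, y=0), (x=4, y=0), (x=6, y=2), (x=6, y=8)
  Distance 9: (x=5, y=0), (x=7, y=2), (x=7, y=8), (x=6, y=9)
  Distance 10: (x=6, y=0), (x=7, y=1), (x=7, y=3), (x=7, y=7), (x=8, y=8), (x=7, y=9)
  Distance 11: (x=7, y=0), (x=8, y=1), (x=8, y=3), (x=7, y=4), (x=7, y=6)
  Distance 12: (x=8, y=0), (x=9, y=1), (x=6, y=4), (x=8, y=4), (x=7, y=5), (x=6, y=6), (x=8, y=6)
  Distance 13: (x=9, y=0), (x=9, y=4), (x=6, y=5)
  Distance 14: (x=10, y=0), (x=10, y=4), (x=5, y=5), (x=9, y=5)
  Distance 15: (x=10, y=5)
  Distance 16: (x=10, y=6)
  Distance 17: (x=10, y=7)
  Distance 18: (x=9, y=7), (x=10, y=8)
  Distance 19: (x=10, y=9)
  Distance 20: (x=9, y=9)
Total reachable: 81 (grid has 84 open cells total)

Answer: Reachable cells: 81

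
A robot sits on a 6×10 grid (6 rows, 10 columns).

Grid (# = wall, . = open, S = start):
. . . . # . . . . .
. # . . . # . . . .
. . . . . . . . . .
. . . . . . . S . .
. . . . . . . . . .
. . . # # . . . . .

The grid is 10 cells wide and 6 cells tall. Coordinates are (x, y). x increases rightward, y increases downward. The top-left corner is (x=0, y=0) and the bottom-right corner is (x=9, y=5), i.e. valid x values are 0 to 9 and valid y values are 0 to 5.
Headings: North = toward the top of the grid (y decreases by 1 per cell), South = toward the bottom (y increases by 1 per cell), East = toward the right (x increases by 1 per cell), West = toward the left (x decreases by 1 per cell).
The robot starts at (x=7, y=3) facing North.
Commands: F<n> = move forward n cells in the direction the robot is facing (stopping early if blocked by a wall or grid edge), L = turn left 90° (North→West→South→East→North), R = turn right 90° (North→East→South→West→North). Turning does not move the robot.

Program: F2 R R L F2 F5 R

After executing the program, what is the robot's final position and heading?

Start: (x=7, y=3), facing North
  F2: move forward 2, now at (x=7, y=1)
  R: turn right, now facing East
  R: turn right, now facing South
  L: turn left, now facing East
  F2: move forward 2, now at (x=9, y=1)
  F5: move forward 0/5 (blocked), now at (x=9, y=1)
  R: turn right, now facing South
Final: (x=9, y=1), facing South

Answer: Final position: (x=9, y=1), facing South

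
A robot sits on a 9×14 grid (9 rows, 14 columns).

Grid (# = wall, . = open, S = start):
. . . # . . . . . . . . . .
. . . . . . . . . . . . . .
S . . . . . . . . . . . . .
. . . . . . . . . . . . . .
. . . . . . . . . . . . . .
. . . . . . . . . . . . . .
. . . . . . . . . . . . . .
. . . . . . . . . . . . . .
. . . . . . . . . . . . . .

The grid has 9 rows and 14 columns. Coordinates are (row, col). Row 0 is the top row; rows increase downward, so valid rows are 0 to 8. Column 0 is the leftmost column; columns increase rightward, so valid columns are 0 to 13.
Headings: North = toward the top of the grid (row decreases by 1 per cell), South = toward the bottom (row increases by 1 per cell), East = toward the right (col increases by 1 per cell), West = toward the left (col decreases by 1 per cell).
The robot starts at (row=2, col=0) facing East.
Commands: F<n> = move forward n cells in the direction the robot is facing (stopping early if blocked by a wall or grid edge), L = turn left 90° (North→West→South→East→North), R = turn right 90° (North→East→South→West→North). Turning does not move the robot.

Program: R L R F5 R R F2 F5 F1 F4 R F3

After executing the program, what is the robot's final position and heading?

Answer: Final position: (row=0, col=2), facing East

Derivation:
Start: (row=2, col=0), facing East
  R: turn right, now facing South
  L: turn left, now facing East
  R: turn right, now facing South
  F5: move forward 5, now at (row=7, col=0)
  R: turn right, now facing West
  R: turn right, now facing North
  F2: move forward 2, now at (row=5, col=0)
  F5: move forward 5, now at (row=0, col=0)
  F1: move forward 0/1 (blocked), now at (row=0, col=0)
  F4: move forward 0/4 (blocked), now at (row=0, col=0)
  R: turn right, now facing East
  F3: move forward 2/3 (blocked), now at (row=0, col=2)
Final: (row=0, col=2), facing East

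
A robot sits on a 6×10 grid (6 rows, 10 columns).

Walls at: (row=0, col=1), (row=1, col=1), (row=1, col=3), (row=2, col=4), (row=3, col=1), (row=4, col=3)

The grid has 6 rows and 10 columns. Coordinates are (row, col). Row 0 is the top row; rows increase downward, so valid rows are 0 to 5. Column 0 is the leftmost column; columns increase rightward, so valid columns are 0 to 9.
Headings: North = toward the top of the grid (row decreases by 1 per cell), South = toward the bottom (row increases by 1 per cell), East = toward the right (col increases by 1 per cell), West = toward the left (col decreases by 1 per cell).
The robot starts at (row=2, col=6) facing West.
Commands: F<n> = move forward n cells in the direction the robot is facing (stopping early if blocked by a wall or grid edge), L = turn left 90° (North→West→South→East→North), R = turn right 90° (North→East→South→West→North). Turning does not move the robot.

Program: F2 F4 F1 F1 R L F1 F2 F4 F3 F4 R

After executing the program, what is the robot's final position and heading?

Start: (row=2, col=6), facing West
  F2: move forward 1/2 (blocked), now at (row=2, col=5)
  F4: move forward 0/4 (blocked), now at (row=2, col=5)
  F1: move forward 0/1 (blocked), now at (row=2, col=5)
  F1: move forward 0/1 (blocked), now at (row=2, col=5)
  R: turn right, now facing North
  L: turn left, now facing West
  F1: move forward 0/1 (blocked), now at (row=2, col=5)
  F2: move forward 0/2 (blocked), now at (row=2, col=5)
  F4: move forward 0/4 (blocked), now at (row=2, col=5)
  F3: move forward 0/3 (blocked), now at (row=2, col=5)
  F4: move forward 0/4 (blocked), now at (row=2, col=5)
  R: turn right, now facing North
Final: (row=2, col=5), facing North

Answer: Final position: (row=2, col=5), facing North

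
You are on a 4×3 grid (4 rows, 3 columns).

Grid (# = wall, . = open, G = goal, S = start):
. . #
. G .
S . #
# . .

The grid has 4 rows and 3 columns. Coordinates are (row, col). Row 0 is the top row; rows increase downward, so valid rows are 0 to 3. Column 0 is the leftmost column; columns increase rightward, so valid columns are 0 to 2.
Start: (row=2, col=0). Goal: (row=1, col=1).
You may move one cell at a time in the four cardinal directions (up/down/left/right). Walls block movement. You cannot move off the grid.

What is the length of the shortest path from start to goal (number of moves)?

BFS from (row=2, col=0) until reaching (row=1, col=1):
  Distance 0: (row=2, col=0)
  Distance 1: (row=1, col=0), (row=2, col=1)
  Distance 2: (row=0, col=0), (row=1, col=1), (row=3, col=1)  <- goal reached here
One shortest path (2 moves): (row=2, col=0) -> (row=2, col=1) -> (row=1, col=1)

Answer: Shortest path length: 2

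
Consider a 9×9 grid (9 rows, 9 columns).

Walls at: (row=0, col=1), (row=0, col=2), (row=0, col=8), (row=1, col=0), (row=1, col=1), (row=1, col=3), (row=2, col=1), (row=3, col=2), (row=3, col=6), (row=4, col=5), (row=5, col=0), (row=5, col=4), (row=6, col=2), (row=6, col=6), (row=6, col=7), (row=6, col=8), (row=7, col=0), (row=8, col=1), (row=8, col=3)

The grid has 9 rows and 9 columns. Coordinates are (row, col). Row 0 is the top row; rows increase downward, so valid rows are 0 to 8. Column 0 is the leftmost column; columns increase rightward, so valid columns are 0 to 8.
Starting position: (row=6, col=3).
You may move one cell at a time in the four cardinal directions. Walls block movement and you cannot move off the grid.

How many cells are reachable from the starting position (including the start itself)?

BFS flood-fill from (row=6, col=3):
  Distance 0: (row=6, col=3)
  Distance 1: (row=5, col=3), (row=6, col=4), (row=7, col=3)
  Distance 2: (row=4, col=3), (row=5, col=2), (row=6, col=5), (row=7, col=2), (row=7, col=4)
  Distance 3: (row=3, col=3), (row=4, col=2), (row=4, col=4), (row=5, col=1), (row=5, col=5), (row=7, col=1), (row=7, col=5), (row=8, col=2), (row=8, col=4)
  Distance 4: (row=2, col=3), (row=3, col=4), (row=4, col=1), (row=5, col=6), (row=6, col=1), (row=7, col=6), (row=8, col=5)
  Distance 5: (row=2, col=2), (row=2, col=4), (row=3, col=1), (row=3, col=5), (row=4, col=0), (row=4, col=6), (row=5, col=7), (row=6, col=0), (row=7, col=7), (row=8, col=6)
  Distance 6: (row=1, col=2), (row=1, col=4), (row=2, col=5), (row=3, col=0), (row=4, col=7), (row=5, col=8), (row=7, col=8), (row=8, col=7)
  Distance 7: (row=0, col=4), (row=1, col=5), (row=2, col=0), (row=2, col=6), (row=3, col=7), (row=4, col=8), (row=8, col=8)
  Distance 8: (row=0, col=3), (row=0, col=5), (row=1, col=6), (row=2, col=7), (row=3, col=8)
  Distance 9: (row=0, col=6), (row=1, col=7), (row=2, col=8)
  Distance 10: (row=0, col=7), (row=1, col=8)
Total reachable: 60 (grid has 62 open cells total)

Answer: Reachable cells: 60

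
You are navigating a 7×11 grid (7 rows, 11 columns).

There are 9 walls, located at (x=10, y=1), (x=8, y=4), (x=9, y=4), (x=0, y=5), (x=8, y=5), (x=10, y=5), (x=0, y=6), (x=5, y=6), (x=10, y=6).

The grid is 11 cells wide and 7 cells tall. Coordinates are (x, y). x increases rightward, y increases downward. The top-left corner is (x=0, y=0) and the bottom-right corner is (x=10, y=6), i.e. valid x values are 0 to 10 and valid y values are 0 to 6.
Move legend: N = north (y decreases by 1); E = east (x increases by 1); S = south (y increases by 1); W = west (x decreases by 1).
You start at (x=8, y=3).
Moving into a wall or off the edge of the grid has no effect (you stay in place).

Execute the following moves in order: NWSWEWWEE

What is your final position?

Start: (x=8, y=3)
  N (north): (x=8, y=3) -> (x=8, y=2)
  W (west): (x=8, y=2) -> (x=7, y=2)
  S (south): (x=7, y=2) -> (x=7, y=3)
  W (west): (x=7, y=3) -> (x=6, y=3)
  E (east): (x=6, y=3) -> (x=7, y=3)
  W (west): (x=7, y=3) -> (x=6, y=3)
  W (west): (x=6, y=3) -> (x=5, y=3)
  E (east): (x=5, y=3) -> (x=6, y=3)
  E (east): (x=6, y=3) -> (x=7, y=3)
Final: (x=7, y=3)

Answer: Final position: (x=7, y=3)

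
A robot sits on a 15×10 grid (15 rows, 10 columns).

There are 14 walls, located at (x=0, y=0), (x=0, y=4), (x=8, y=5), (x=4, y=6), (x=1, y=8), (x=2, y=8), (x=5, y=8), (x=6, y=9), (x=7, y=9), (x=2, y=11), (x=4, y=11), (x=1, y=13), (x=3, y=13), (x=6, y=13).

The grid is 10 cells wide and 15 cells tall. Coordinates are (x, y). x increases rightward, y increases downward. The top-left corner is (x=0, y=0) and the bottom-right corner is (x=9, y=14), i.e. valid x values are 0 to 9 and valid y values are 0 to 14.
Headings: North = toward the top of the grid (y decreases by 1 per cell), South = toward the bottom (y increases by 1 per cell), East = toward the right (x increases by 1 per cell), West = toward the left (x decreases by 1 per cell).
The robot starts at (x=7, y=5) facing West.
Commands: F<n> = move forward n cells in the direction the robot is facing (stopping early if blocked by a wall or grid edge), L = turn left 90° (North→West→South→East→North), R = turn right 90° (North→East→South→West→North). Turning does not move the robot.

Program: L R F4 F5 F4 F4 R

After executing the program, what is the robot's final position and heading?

Start: (x=7, y=5), facing West
  L: turn left, now facing South
  R: turn right, now facing West
  F4: move forward 4, now at (x=3, y=5)
  F5: move forward 3/5 (blocked), now at (x=0, y=5)
  F4: move forward 0/4 (blocked), now at (x=0, y=5)
  F4: move forward 0/4 (blocked), now at (x=0, y=5)
  R: turn right, now facing North
Final: (x=0, y=5), facing North

Answer: Final position: (x=0, y=5), facing North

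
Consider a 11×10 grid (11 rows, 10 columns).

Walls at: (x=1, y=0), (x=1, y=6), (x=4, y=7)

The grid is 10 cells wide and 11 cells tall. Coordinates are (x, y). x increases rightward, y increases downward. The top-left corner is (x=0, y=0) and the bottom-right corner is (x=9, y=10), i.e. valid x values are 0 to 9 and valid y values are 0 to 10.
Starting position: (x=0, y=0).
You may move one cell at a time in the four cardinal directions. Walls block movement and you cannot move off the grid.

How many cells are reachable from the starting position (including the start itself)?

BFS flood-fill from (x=0, y=0):
  Distance 0: (x=0, y=0)
  Distance 1: (x=0, y=1)
  Distance 2: (x=1, y=1), (x=0, y=2)
  Distance 3: (x=2, y=1), (x=1, y=2), (x=0, y=3)
  Distance 4: (x=2, y=0), (x=3, y=1), (x=2, y=2), (x=1, y=3), (x=0, y=4)
  Distance 5: (x=3, y=0), (x=4, y=1), (x=3, y=2), (x=2, y=3), (x=1, y=4), (x=0, y=5)
  Distance 6: (x=4, y=0), (x=5, y=1), (x=4, y=2), (x=3, y=3), (x=2, y=4), (x=1, y=5), (x=0, y=6)
  Distance 7: (x=5, y=0), (x=6, y=1), (x=5, y=2), (x=4, y=3), (x=3, y=4), (x=2, y=5), (x=0, y=7)
  Distance 8: (x=6, y=0), (x=7, y=1), (x=6, y=2), (x=5, y=3), (x=4, y=4), (x=3, y=5), (x=2, y=6), (x=1, y=7), (x=0, y=8)
  Distance 9: (x=7, y=0), (x=8, y=1), (x=7, y=2), (x=6, y=3), (x=5, y=4), (x=4, y=5), (x=3, y=6), (x=2, y=7), (x=1, y=8), (x=0, y=9)
  Distance 10: (x=8, y=0), (x=9, y=1), (x=8, y=2), (x=7, y=3), (x=6, y=4), (x=5, y=5), (x=4, y=6), (x=3, y=7), (x=2, y=8), (x=1, y=9), (x=0, y=10)
  Distance 11: (x=9, y=0), (x=9, y=2), (x=8, y=3), (x=7, y=4), (x=6, y=5), (x=5, y=6), (x=3, y=8), (x=2, y=9), (x=1, y=10)
  Distance 12: (x=9, y=3), (x=8, y=4), (x=7, y=5), (x=6, y=6), (x=5, y=7), (x=4, y=8), (x=3, y=9), (x=2, y=10)
  Distance 13: (x=9, y=4), (x=8, y=5), (x=7, y=6), (x=6, y=7), (x=5, y=8), (x=4, y=9), (x=3, y=10)
  Distance 14: (x=9, y=5), (x=8, y=6), (x=7, y=7), (x=6, y=8), (x=5, y=9), (x=4, y=10)
  Distance 15: (x=9, y=6), (x=8, y=7), (x=7, y=8), (x=6, y=9), (x=5, y=10)
  Distance 16: (x=9, y=7), (x=8, y=8), (x=7, y=9), (x=6, y=10)
  Distance 17: (x=9, y=8), (x=8, y=9), (x=7, y=10)
  Distance 18: (x=9, y=9), (x=8, y=10)
  Distance 19: (x=9, y=10)
Total reachable: 107 (grid has 107 open cells total)

Answer: Reachable cells: 107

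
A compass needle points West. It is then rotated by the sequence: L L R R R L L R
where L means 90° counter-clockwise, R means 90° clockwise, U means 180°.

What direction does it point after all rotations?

Start: West
  L (left (90° counter-clockwise)) -> South
  L (left (90° counter-clockwise)) -> East
  R (right (90° clockwise)) -> South
  R (right (90° clockwise)) -> West
  R (right (90° clockwise)) -> North
  L (left (90° counter-clockwise)) -> West
  L (left (90° counter-clockwise)) -> South
  R (right (90° clockwise)) -> West
Final: West

Answer: Final heading: West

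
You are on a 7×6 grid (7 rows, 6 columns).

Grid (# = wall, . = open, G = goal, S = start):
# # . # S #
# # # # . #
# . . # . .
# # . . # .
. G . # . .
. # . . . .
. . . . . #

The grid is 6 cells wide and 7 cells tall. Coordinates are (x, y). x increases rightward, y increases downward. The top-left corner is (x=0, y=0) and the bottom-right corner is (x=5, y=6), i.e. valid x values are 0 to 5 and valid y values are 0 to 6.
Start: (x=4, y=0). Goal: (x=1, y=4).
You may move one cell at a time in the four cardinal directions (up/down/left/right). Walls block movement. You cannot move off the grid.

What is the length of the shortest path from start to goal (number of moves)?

Answer: Shortest path length: 11

Derivation:
BFS from (x=4, y=0) until reaching (x=1, y=4):
  Distance 0: (x=4, y=0)
  Distance 1: (x=4, y=1)
  Distance 2: (x=4, y=2)
  Distance 3: (x=5, y=2)
  Distance 4: (x=5, y=3)
  Distance 5: (x=5, y=4)
  Distance 6: (x=4, y=4), (x=5, y=5)
  Distance 7: (x=4, y=5)
  Distance 8: (x=3, y=5), (x=4, y=6)
  Distance 9: (x=2, y=5), (x=3, y=6)
  Distance 10: (x=2, y=4), (x=2, y=6)
  Distance 11: (x=2, y=3), (x=1, y=4), (x=1, y=6)  <- goal reached here
One shortest path (11 moves): (x=4, y=0) -> (x=4, y=1) -> (x=4, y=2) -> (x=5, y=2) -> (x=5, y=3) -> (x=5, y=4) -> (x=4, y=4) -> (x=4, y=5) -> (x=3, y=5) -> (x=2, y=5) -> (x=2, y=4) -> (x=1, y=4)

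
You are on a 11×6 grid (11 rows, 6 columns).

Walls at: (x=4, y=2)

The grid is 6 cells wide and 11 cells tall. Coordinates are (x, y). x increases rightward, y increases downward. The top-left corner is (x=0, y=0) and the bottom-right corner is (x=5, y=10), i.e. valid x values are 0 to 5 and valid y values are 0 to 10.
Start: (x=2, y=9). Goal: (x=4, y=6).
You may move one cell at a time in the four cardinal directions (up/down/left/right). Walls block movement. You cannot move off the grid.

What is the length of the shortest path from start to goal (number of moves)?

BFS from (x=2, y=9) until reaching (x=4, y=6):
  Distance 0: (x=2, y=9)
  Distance 1: (x=2, y=8), (x=1, y=9), (x=3, y=9), (x=2, y=10)
  Distance 2: (x=2, y=7), (x=1, y=8), (x=3, y=8), (x=0, y=9), (x=4, y=9), (x=1, y=10), (x=3, y=10)
  Distance 3: (x=2, y=6), (x=1, y=7), (x=3, y=7), (x=0, y=8), (x=4, y=8), (x=5, y=9), (x=0, y=10), (x=4, y=10)
  Distance 4: (x=2, y=5), (x=1, y=6), (x=3, y=6), (x=0, y=7), (x=4, y=7), (x=5, y=8), (x=5, y=10)
  Distance 5: (x=2, y=4), (x=1, y=5), (x=3, y=5), (x=0, y=6), (x=4, y=6), (x=5, y=7)  <- goal reached here
One shortest path (5 moves): (x=2, y=9) -> (x=3, y=9) -> (x=4, y=9) -> (x=4, y=8) -> (x=4, y=7) -> (x=4, y=6)

Answer: Shortest path length: 5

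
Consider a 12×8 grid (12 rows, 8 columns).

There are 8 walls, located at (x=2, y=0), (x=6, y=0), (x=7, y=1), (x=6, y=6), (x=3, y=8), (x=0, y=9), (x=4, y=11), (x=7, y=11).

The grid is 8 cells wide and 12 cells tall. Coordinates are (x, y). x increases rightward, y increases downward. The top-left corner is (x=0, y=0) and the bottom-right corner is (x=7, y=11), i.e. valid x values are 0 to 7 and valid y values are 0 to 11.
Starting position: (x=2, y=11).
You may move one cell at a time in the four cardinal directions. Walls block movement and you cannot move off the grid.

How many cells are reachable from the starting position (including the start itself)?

BFS flood-fill from (x=2, y=11):
  Distance 0: (x=2, y=11)
  Distance 1: (x=2, y=10), (x=1, y=11), (x=3, y=11)
  Distance 2: (x=2, y=9), (x=1, y=10), (x=3, y=10), (x=0, y=11)
  Distance 3: (x=2, y=8), (x=1, y=9), (x=3, y=9), (x=0, y=10), (x=4, y=10)
  Distance 4: (x=2, y=7), (x=1, y=8), (x=4, y=9), (x=5, y=10)
  Distance 5: (x=2, y=6), (x=1, y=7), (x=3, y=7), (x=0, y=8), (x=4, y=8), (x=5, y=9), (x=6, y=10), (x=5, y=11)
  Distance 6: (x=2, y=5), (x=1, y=6), (x=3, y=6), (x=0, y=7), (x=4, y=7), (x=5, y=8), (x=6, y=9), (x=7, y=10), (x=6, y=11)
  Distance 7: (x=2, y=4), (x=1, y=5), (x=3, y=5), (x=0, y=6), (x=4, y=6), (x=5, y=7), (x=6, y=8), (x=7, y=9)
  Distance 8: (x=2, y=3), (x=1, y=4), (x=3, y=4), (x=0, y=5), (x=4, y=5), (x=5, y=6), (x=6, y=7), (x=7, y=8)
  Distance 9: (x=2, y=2), (x=1, y=3), (x=3, y=3), (x=0, y=4), (x=4, y=4), (x=5, y=5), (x=7, y=7)
  Distance 10: (x=2, y=1), (x=1, y=2), (x=3, y=2), (x=0, y=3), (x=4, y=3), (x=5, y=4), (x=6, y=5), (x=7, y=6)
  Distance 11: (x=1, y=1), (x=3, y=1), (x=0, y=2), (x=4, y=2), (x=5, y=3), (x=6, y=4), (x=7, y=5)
  Distance 12: (x=1, y=0), (x=3, y=0), (x=0, y=1), (x=4, y=1), (x=5, y=2), (x=6, y=3), (x=7, y=4)
  Distance 13: (x=0, y=0), (x=4, y=0), (x=5, y=1), (x=6, y=2), (x=7, y=3)
  Distance 14: (x=5, y=0), (x=6, y=1), (x=7, y=2)
Total reachable: 87 (grid has 88 open cells total)

Answer: Reachable cells: 87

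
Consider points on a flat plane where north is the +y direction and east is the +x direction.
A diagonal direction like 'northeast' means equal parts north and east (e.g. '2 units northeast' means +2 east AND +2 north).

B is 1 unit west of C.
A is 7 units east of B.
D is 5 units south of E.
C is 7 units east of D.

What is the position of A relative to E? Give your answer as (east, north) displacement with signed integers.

Place E at the origin (east=0, north=0).
  D is 5 units south of E: delta (east=+0, north=-5); D at (east=0, north=-5).
  C is 7 units east of D: delta (east=+7, north=+0); C at (east=7, north=-5).
  B is 1 unit west of C: delta (east=-1, north=+0); B at (east=6, north=-5).
  A is 7 units east of B: delta (east=+7, north=+0); A at (east=13, north=-5).
Therefore A relative to E: (east=13, north=-5).

Answer: A is at (east=13, north=-5) relative to E.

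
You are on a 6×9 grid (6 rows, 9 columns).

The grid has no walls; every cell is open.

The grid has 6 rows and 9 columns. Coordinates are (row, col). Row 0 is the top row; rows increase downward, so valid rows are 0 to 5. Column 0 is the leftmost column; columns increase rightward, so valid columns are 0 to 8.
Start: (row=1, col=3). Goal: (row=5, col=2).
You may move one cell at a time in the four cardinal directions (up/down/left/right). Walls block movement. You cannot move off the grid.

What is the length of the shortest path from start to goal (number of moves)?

BFS from (row=1, col=3) until reaching (row=5, col=2):
  Distance 0: (row=1, col=3)
  Distance 1: (row=0, col=3), (row=1, col=2), (row=1, col=4), (row=2, col=3)
  Distance 2: (row=0, col=2), (row=0, col=4), (row=1, col=1), (row=1, col=5), (row=2, col=2), (row=2, col=4), (row=3, col=3)
  Distance 3: (row=0, col=1), (row=0, col=5), (row=1, col=0), (row=1, col=6), (row=2, col=1), (row=2, col=5), (row=3, col=2), (row=3, col=4), (row=4, col=3)
  Distance 4: (row=0, col=0), (row=0, col=6), (row=1, col=7), (row=2, col=0), (row=2, col=6), (row=3, col=1), (row=3, col=5), (row=4, col=2), (row=4, col=4), (row=5, col=3)
  Distance 5: (row=0, col=7), (row=1, col=8), (row=2, col=7), (row=3, col=0), (row=3, col=6), (row=4, col=1), (row=4, col=5), (row=5, col=2), (row=5, col=4)  <- goal reached here
One shortest path (5 moves): (row=1, col=3) -> (row=1, col=2) -> (row=2, col=2) -> (row=3, col=2) -> (row=4, col=2) -> (row=5, col=2)

Answer: Shortest path length: 5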